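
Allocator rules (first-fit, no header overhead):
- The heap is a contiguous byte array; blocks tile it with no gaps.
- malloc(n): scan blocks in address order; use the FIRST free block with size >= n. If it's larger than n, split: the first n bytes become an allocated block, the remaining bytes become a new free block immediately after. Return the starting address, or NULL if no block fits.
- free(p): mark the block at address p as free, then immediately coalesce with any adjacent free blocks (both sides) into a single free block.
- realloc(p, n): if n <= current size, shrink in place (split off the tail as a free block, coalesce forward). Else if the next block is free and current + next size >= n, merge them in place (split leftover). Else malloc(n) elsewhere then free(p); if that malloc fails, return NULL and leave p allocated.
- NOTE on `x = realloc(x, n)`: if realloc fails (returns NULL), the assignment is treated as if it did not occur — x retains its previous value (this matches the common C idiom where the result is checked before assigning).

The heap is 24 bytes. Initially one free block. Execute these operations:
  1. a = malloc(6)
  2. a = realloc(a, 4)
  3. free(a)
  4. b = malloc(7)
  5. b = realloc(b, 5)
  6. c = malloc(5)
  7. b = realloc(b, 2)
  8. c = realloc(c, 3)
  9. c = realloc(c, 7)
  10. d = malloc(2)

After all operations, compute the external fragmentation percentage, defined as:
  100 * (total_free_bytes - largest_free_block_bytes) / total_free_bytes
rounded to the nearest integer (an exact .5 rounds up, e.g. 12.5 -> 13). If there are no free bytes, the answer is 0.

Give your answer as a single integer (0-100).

Answer: 8

Derivation:
Op 1: a = malloc(6) -> a = 0; heap: [0-5 ALLOC][6-23 FREE]
Op 2: a = realloc(a, 4) -> a = 0; heap: [0-3 ALLOC][4-23 FREE]
Op 3: free(a) -> (freed a); heap: [0-23 FREE]
Op 4: b = malloc(7) -> b = 0; heap: [0-6 ALLOC][7-23 FREE]
Op 5: b = realloc(b, 5) -> b = 0; heap: [0-4 ALLOC][5-23 FREE]
Op 6: c = malloc(5) -> c = 5; heap: [0-4 ALLOC][5-9 ALLOC][10-23 FREE]
Op 7: b = realloc(b, 2) -> b = 0; heap: [0-1 ALLOC][2-4 FREE][5-9 ALLOC][10-23 FREE]
Op 8: c = realloc(c, 3) -> c = 5; heap: [0-1 ALLOC][2-4 FREE][5-7 ALLOC][8-23 FREE]
Op 9: c = realloc(c, 7) -> c = 5; heap: [0-1 ALLOC][2-4 FREE][5-11 ALLOC][12-23 FREE]
Op 10: d = malloc(2) -> d = 2; heap: [0-1 ALLOC][2-3 ALLOC][4-4 FREE][5-11 ALLOC][12-23 FREE]
Free blocks: [1 12] total_free=13 largest=12 -> 100*(13-12)/13 = 100/13 ≈ 7.692 -> rounds to 8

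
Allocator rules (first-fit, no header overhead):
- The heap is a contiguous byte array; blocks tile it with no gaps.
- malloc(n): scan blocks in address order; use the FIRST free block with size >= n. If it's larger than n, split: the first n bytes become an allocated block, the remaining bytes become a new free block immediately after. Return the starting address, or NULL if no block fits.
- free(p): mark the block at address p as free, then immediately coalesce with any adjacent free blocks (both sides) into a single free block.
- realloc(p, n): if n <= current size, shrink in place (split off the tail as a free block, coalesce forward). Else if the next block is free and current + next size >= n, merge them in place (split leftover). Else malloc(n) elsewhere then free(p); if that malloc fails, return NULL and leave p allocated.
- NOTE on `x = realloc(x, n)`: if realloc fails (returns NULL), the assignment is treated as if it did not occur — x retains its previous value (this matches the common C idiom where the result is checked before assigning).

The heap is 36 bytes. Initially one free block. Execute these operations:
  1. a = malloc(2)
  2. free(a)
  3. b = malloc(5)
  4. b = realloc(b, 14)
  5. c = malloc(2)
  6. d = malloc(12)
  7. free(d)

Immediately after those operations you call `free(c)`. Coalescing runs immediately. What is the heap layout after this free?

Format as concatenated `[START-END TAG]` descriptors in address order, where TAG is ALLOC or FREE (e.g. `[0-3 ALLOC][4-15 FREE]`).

Answer: [0-13 ALLOC][14-35 FREE]

Derivation:
Op 1: a = malloc(2) -> a = 0; heap: [0-1 ALLOC][2-35 FREE]
Op 2: free(a) -> (freed a); heap: [0-35 FREE]
Op 3: b = malloc(5) -> b = 0; heap: [0-4 ALLOC][5-35 FREE]
Op 4: b = realloc(b, 14) -> b = 0; heap: [0-13 ALLOC][14-35 FREE]
Op 5: c = malloc(2) -> c = 14; heap: [0-13 ALLOC][14-15 ALLOC][16-35 FREE]
Op 6: d = malloc(12) -> d = 16; heap: [0-13 ALLOC][14-15 ALLOC][16-27 ALLOC][28-35 FREE]
Op 7: free(d) -> (freed d); heap: [0-13 ALLOC][14-15 ALLOC][16-35 FREE]
free(c): c = 14 -> block [14-15 ALLOC]; mark free, coalesce with adjacent free neighbors -> [0-13 ALLOC][14-35 FREE]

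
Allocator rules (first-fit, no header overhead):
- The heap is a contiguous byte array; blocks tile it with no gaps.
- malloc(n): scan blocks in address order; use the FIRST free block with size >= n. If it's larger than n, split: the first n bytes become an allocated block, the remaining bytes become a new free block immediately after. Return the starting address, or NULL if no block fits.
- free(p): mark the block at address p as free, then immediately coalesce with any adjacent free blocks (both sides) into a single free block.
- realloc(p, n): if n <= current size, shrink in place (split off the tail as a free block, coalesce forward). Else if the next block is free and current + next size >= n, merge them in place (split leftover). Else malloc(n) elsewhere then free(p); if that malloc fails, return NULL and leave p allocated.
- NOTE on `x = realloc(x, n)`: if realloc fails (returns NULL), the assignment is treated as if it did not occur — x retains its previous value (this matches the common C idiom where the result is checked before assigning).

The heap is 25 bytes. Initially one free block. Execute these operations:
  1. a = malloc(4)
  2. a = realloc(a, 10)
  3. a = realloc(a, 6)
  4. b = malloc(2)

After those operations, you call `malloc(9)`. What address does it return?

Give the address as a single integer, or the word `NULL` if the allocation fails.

Answer: 8

Derivation:
Op 1: a = malloc(4) -> a = 0; heap: [0-3 ALLOC][4-24 FREE]
Op 2: a = realloc(a, 10) -> a = 0; heap: [0-9 ALLOC][10-24 FREE]
Op 3: a = realloc(a, 6) -> a = 0; heap: [0-5 ALLOC][6-24 FREE]
Op 4: b = malloc(2) -> b = 6; heap: [0-5 ALLOC][6-7 ALLOC][8-24 FREE]
malloc(9): first-fit scan over [0-5 ALLOC][6-7 ALLOC][8-24 FREE] -> 8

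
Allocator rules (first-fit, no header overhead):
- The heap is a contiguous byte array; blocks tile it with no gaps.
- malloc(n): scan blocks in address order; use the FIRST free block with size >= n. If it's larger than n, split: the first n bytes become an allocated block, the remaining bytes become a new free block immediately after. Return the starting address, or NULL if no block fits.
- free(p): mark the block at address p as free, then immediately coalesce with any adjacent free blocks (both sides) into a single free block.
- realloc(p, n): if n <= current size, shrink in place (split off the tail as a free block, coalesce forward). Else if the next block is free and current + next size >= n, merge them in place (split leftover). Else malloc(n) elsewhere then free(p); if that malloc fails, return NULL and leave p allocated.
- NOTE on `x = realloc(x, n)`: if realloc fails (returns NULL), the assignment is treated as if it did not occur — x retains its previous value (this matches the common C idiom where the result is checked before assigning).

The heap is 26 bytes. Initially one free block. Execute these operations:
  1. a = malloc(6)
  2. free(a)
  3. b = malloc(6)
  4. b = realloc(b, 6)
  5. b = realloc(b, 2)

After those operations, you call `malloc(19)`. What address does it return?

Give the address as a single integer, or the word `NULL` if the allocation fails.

Answer: 2

Derivation:
Op 1: a = malloc(6) -> a = 0; heap: [0-5 ALLOC][6-25 FREE]
Op 2: free(a) -> (freed a); heap: [0-25 FREE]
Op 3: b = malloc(6) -> b = 0; heap: [0-5 ALLOC][6-25 FREE]
Op 4: b = realloc(b, 6) -> b = 0; heap: [0-5 ALLOC][6-25 FREE]
Op 5: b = realloc(b, 2) -> b = 0; heap: [0-1 ALLOC][2-25 FREE]
malloc(19): first-fit scan over [0-1 ALLOC][2-25 FREE] -> 2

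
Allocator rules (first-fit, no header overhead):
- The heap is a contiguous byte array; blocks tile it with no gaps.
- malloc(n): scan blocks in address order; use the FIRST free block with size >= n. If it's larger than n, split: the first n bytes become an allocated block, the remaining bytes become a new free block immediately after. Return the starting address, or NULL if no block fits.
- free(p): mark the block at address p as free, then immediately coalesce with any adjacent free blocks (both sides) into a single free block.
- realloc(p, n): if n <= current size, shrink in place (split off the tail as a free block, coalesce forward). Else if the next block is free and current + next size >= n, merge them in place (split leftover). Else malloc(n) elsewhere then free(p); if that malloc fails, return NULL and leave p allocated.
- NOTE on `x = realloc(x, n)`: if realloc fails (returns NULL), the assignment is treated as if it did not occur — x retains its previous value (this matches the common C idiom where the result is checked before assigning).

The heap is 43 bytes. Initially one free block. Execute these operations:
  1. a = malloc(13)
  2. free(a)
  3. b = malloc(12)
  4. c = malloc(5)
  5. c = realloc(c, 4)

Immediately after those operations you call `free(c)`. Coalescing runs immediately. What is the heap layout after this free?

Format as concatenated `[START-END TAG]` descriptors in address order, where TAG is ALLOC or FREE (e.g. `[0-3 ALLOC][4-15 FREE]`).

Op 1: a = malloc(13) -> a = 0; heap: [0-12 ALLOC][13-42 FREE]
Op 2: free(a) -> (freed a); heap: [0-42 FREE]
Op 3: b = malloc(12) -> b = 0; heap: [0-11 ALLOC][12-42 FREE]
Op 4: c = malloc(5) -> c = 12; heap: [0-11 ALLOC][12-16 ALLOC][17-42 FREE]
Op 5: c = realloc(c, 4) -> c = 12; heap: [0-11 ALLOC][12-15 ALLOC][16-42 FREE]
free(c): c = 12 -> block [12-15 ALLOC]; mark free, coalesce with adjacent free neighbors -> [0-11 ALLOC][12-42 FREE]

Answer: [0-11 ALLOC][12-42 FREE]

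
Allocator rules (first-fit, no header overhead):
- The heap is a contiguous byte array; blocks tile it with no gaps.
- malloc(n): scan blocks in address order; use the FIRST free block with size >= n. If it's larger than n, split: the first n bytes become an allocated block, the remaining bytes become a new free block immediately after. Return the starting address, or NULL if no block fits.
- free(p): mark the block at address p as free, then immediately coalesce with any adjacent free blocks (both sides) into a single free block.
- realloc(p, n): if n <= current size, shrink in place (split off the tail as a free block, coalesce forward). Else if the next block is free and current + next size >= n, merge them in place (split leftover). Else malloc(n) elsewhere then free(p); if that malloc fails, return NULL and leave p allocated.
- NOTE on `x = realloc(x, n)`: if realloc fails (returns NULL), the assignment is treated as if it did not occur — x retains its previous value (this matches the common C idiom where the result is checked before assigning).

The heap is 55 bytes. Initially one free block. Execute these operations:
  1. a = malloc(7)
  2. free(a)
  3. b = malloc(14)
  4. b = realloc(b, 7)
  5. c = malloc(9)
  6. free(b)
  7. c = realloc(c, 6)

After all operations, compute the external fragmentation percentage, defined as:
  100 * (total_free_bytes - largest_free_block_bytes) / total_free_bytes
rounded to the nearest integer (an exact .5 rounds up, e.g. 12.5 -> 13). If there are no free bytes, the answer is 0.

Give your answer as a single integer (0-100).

Op 1: a = malloc(7) -> a = 0; heap: [0-6 ALLOC][7-54 FREE]
Op 2: free(a) -> (freed a); heap: [0-54 FREE]
Op 3: b = malloc(14) -> b = 0; heap: [0-13 ALLOC][14-54 FREE]
Op 4: b = realloc(b, 7) -> b = 0; heap: [0-6 ALLOC][7-54 FREE]
Op 5: c = malloc(9) -> c = 7; heap: [0-6 ALLOC][7-15 ALLOC][16-54 FREE]
Op 6: free(b) -> (freed b); heap: [0-6 FREE][7-15 ALLOC][16-54 FREE]
Op 7: c = realloc(c, 6) -> c = 7; heap: [0-6 FREE][7-12 ALLOC][13-54 FREE]
Free blocks: [7 42] total_free=49 largest=42 -> 100*(49-42)/49 = 700/49 ≈ 14.286 -> rounds to 14

Answer: 14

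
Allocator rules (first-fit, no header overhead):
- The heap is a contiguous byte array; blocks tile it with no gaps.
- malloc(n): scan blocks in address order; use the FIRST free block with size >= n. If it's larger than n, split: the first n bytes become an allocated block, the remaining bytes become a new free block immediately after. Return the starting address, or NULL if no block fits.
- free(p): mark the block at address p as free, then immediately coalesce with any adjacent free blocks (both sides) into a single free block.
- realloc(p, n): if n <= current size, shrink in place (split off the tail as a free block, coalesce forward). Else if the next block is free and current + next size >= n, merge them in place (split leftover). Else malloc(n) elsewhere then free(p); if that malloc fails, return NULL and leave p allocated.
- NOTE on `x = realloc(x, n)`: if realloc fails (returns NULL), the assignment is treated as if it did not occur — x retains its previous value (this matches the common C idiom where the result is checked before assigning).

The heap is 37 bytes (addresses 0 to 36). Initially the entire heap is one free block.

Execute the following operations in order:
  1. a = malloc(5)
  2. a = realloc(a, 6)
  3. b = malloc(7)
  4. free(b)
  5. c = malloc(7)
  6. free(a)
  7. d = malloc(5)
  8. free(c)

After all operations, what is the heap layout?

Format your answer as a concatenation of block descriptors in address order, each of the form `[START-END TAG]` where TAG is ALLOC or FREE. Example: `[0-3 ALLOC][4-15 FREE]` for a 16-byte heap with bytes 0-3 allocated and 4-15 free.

Op 1: a = malloc(5) -> a = 0; heap: [0-4 ALLOC][5-36 FREE]
Op 2: a = realloc(a, 6) -> a = 0; heap: [0-5 ALLOC][6-36 FREE]
Op 3: b = malloc(7) -> b = 6; heap: [0-5 ALLOC][6-12 ALLOC][13-36 FREE]
Op 4: free(b) -> (freed b); heap: [0-5 ALLOC][6-36 FREE]
Op 5: c = malloc(7) -> c = 6; heap: [0-5 ALLOC][6-12 ALLOC][13-36 FREE]
Op 6: free(a) -> (freed a); heap: [0-5 FREE][6-12 ALLOC][13-36 FREE]
Op 7: d = malloc(5) -> d = 0; heap: [0-4 ALLOC][5-5 FREE][6-12 ALLOC][13-36 FREE]
Op 8: free(c) -> (freed c); heap: [0-4 ALLOC][5-36 FREE]

Answer: [0-4 ALLOC][5-36 FREE]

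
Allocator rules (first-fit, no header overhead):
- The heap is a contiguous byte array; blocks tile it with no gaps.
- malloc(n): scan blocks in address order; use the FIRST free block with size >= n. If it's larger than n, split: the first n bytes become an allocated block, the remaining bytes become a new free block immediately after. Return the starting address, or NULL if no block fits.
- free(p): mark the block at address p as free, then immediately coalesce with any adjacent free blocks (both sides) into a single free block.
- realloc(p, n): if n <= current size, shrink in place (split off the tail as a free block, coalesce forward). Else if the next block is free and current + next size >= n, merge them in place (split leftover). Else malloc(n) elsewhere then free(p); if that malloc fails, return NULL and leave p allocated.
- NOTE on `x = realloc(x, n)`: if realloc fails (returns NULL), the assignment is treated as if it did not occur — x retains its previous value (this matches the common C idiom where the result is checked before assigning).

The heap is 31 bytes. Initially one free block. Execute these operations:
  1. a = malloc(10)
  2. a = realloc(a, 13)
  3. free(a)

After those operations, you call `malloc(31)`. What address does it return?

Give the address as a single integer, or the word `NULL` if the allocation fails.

Answer: 0

Derivation:
Op 1: a = malloc(10) -> a = 0; heap: [0-9 ALLOC][10-30 FREE]
Op 2: a = realloc(a, 13) -> a = 0; heap: [0-12 ALLOC][13-30 FREE]
Op 3: free(a) -> (freed a); heap: [0-30 FREE]
malloc(31): first-fit scan over [0-30 FREE] -> 0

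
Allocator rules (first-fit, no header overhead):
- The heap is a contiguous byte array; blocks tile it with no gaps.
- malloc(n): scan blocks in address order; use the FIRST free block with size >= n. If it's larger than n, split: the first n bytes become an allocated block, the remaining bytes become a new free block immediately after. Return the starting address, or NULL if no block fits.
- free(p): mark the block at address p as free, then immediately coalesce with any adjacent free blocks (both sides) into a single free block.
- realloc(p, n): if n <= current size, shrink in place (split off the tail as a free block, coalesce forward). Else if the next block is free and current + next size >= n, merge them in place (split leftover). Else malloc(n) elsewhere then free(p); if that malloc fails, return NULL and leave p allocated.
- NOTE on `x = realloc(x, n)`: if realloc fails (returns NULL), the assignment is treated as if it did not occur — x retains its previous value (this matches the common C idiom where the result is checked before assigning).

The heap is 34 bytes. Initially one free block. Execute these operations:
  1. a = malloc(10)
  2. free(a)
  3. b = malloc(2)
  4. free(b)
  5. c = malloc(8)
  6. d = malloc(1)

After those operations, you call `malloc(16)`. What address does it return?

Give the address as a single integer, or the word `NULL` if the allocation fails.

Op 1: a = malloc(10) -> a = 0; heap: [0-9 ALLOC][10-33 FREE]
Op 2: free(a) -> (freed a); heap: [0-33 FREE]
Op 3: b = malloc(2) -> b = 0; heap: [0-1 ALLOC][2-33 FREE]
Op 4: free(b) -> (freed b); heap: [0-33 FREE]
Op 5: c = malloc(8) -> c = 0; heap: [0-7 ALLOC][8-33 FREE]
Op 6: d = malloc(1) -> d = 8; heap: [0-7 ALLOC][8-8 ALLOC][9-33 FREE]
malloc(16): first-fit scan over [0-7 ALLOC][8-8 ALLOC][9-33 FREE] -> 9

Answer: 9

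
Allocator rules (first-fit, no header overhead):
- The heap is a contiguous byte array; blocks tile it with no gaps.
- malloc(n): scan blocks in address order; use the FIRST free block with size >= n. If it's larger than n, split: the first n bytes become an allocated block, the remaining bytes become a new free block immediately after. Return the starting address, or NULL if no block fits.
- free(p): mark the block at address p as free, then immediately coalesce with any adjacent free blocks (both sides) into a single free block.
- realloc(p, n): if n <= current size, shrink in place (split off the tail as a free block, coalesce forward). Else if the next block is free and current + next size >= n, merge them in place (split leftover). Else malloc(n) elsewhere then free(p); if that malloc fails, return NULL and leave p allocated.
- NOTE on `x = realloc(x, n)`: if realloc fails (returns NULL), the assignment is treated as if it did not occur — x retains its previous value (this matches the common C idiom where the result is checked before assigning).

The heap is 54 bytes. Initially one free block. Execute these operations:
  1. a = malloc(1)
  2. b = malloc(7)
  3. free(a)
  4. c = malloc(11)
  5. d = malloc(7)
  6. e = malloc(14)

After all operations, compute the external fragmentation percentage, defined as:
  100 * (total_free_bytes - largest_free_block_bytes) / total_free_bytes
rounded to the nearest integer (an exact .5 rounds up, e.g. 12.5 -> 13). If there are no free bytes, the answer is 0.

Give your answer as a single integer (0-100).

Answer: 7

Derivation:
Op 1: a = malloc(1) -> a = 0; heap: [0-0 ALLOC][1-53 FREE]
Op 2: b = malloc(7) -> b = 1; heap: [0-0 ALLOC][1-7 ALLOC][8-53 FREE]
Op 3: free(a) -> (freed a); heap: [0-0 FREE][1-7 ALLOC][8-53 FREE]
Op 4: c = malloc(11) -> c = 8; heap: [0-0 FREE][1-7 ALLOC][8-18 ALLOC][19-53 FREE]
Op 5: d = malloc(7) -> d = 19; heap: [0-0 FREE][1-7 ALLOC][8-18 ALLOC][19-25 ALLOC][26-53 FREE]
Op 6: e = malloc(14) -> e = 26; heap: [0-0 FREE][1-7 ALLOC][8-18 ALLOC][19-25 ALLOC][26-39 ALLOC][40-53 FREE]
Free blocks: [1 14] total_free=15 largest=14 -> 100*(15-14)/15 = 100/15 ≈ 6.667 -> rounds to 7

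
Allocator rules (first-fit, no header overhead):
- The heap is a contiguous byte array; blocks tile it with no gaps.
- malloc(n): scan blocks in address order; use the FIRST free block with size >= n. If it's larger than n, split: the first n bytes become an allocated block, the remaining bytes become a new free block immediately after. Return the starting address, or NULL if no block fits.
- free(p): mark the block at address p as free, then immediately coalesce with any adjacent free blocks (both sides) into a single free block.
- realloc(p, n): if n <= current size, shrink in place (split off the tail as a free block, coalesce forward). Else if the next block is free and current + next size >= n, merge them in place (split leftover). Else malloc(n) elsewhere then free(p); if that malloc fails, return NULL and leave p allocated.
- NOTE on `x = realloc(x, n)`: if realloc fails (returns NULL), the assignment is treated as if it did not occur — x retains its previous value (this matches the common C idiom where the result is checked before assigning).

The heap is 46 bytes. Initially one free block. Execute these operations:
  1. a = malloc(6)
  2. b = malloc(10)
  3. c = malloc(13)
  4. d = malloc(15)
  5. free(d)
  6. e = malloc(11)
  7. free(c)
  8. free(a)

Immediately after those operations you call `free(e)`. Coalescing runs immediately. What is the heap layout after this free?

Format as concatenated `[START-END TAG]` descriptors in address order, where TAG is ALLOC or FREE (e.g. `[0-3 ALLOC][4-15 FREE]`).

Op 1: a = malloc(6) -> a = 0; heap: [0-5 ALLOC][6-45 FREE]
Op 2: b = malloc(10) -> b = 6; heap: [0-5 ALLOC][6-15 ALLOC][16-45 FREE]
Op 3: c = malloc(13) -> c = 16; heap: [0-5 ALLOC][6-15 ALLOC][16-28 ALLOC][29-45 FREE]
Op 4: d = malloc(15) -> d = 29; heap: [0-5 ALLOC][6-15 ALLOC][16-28 ALLOC][29-43 ALLOC][44-45 FREE]
Op 5: free(d) -> (freed d); heap: [0-5 ALLOC][6-15 ALLOC][16-28 ALLOC][29-45 FREE]
Op 6: e = malloc(11) -> e = 29; heap: [0-5 ALLOC][6-15 ALLOC][16-28 ALLOC][29-39 ALLOC][40-45 FREE]
Op 7: free(c) -> (freed c); heap: [0-5 ALLOC][6-15 ALLOC][16-28 FREE][29-39 ALLOC][40-45 FREE]
Op 8: free(a) -> (freed a); heap: [0-5 FREE][6-15 ALLOC][16-28 FREE][29-39 ALLOC][40-45 FREE]
free(e): e = 29 -> block [29-39 ALLOC]; mark free, coalesce with adjacent free neighbors -> [0-5 FREE][6-15 ALLOC][16-45 FREE]

Answer: [0-5 FREE][6-15 ALLOC][16-45 FREE]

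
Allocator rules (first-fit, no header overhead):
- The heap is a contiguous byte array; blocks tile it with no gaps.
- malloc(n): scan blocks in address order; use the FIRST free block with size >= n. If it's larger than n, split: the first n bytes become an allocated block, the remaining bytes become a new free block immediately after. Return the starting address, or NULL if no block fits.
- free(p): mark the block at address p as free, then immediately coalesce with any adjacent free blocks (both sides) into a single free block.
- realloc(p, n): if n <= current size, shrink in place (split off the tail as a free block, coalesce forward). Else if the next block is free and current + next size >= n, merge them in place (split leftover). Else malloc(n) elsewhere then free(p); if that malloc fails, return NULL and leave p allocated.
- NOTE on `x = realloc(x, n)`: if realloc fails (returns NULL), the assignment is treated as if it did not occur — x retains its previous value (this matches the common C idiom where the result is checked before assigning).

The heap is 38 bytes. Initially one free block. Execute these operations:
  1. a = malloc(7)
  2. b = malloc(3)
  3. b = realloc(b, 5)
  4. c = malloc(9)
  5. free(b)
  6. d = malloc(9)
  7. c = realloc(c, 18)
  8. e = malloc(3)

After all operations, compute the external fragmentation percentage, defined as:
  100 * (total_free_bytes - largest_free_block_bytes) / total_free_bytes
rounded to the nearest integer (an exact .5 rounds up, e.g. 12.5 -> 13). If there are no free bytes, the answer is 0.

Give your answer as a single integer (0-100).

Answer: 20

Derivation:
Op 1: a = malloc(7) -> a = 0; heap: [0-6 ALLOC][7-37 FREE]
Op 2: b = malloc(3) -> b = 7; heap: [0-6 ALLOC][7-9 ALLOC][10-37 FREE]
Op 3: b = realloc(b, 5) -> b = 7; heap: [0-6 ALLOC][7-11 ALLOC][12-37 FREE]
Op 4: c = malloc(9) -> c = 12; heap: [0-6 ALLOC][7-11 ALLOC][12-20 ALLOC][21-37 FREE]
Op 5: free(b) -> (freed b); heap: [0-6 ALLOC][7-11 FREE][12-20 ALLOC][21-37 FREE]
Op 6: d = malloc(9) -> d = 21; heap: [0-6 ALLOC][7-11 FREE][12-20 ALLOC][21-29 ALLOC][30-37 FREE]
Op 7: c = realloc(c, 18) -> NULL (c unchanged); heap: [0-6 ALLOC][7-11 FREE][12-20 ALLOC][21-29 ALLOC][30-37 FREE]
Op 8: e = malloc(3) -> e = 7; heap: [0-6 ALLOC][7-9 ALLOC][10-11 FREE][12-20 ALLOC][21-29 ALLOC][30-37 FREE]
Free blocks: [2 8] total_free=10 largest=8 -> 100*(10-8)/10 = 200/10 = 20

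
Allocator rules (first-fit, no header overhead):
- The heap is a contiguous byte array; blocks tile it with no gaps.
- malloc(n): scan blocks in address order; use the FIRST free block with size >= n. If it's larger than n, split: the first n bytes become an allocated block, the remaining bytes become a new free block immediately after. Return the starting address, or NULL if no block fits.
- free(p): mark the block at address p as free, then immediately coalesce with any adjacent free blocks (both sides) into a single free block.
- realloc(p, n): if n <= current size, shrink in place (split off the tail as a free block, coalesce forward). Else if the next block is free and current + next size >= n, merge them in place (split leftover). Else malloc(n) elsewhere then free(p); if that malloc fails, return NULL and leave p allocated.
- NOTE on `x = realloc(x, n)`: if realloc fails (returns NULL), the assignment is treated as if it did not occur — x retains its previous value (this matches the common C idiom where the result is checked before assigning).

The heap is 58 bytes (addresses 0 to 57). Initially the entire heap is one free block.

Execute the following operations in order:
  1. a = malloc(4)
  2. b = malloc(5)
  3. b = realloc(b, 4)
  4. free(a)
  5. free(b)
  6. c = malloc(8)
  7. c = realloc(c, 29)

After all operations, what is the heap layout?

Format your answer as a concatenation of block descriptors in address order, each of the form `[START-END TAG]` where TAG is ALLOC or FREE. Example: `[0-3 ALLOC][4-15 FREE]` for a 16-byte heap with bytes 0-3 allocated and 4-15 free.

Answer: [0-28 ALLOC][29-57 FREE]

Derivation:
Op 1: a = malloc(4) -> a = 0; heap: [0-3 ALLOC][4-57 FREE]
Op 2: b = malloc(5) -> b = 4; heap: [0-3 ALLOC][4-8 ALLOC][9-57 FREE]
Op 3: b = realloc(b, 4) -> b = 4; heap: [0-3 ALLOC][4-7 ALLOC][8-57 FREE]
Op 4: free(a) -> (freed a); heap: [0-3 FREE][4-7 ALLOC][8-57 FREE]
Op 5: free(b) -> (freed b); heap: [0-57 FREE]
Op 6: c = malloc(8) -> c = 0; heap: [0-7 ALLOC][8-57 FREE]
Op 7: c = realloc(c, 29) -> c = 0; heap: [0-28 ALLOC][29-57 FREE]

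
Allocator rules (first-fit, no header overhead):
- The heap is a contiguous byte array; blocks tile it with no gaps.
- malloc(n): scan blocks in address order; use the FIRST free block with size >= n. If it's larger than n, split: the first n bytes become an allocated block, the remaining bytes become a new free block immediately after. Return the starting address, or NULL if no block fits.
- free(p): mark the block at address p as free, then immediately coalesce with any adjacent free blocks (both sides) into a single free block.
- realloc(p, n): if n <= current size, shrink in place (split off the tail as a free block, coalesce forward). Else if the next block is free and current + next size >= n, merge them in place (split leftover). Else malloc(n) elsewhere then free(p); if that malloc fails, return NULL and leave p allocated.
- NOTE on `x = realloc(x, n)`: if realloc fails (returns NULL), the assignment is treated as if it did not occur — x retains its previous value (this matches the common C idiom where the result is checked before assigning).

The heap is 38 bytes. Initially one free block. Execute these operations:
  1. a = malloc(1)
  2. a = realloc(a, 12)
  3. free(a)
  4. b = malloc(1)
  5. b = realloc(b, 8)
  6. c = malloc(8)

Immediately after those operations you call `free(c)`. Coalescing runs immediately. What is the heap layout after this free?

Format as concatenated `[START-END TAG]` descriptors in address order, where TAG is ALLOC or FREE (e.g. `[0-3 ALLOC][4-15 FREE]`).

Op 1: a = malloc(1) -> a = 0; heap: [0-0 ALLOC][1-37 FREE]
Op 2: a = realloc(a, 12) -> a = 0; heap: [0-11 ALLOC][12-37 FREE]
Op 3: free(a) -> (freed a); heap: [0-37 FREE]
Op 4: b = malloc(1) -> b = 0; heap: [0-0 ALLOC][1-37 FREE]
Op 5: b = realloc(b, 8) -> b = 0; heap: [0-7 ALLOC][8-37 FREE]
Op 6: c = malloc(8) -> c = 8; heap: [0-7 ALLOC][8-15 ALLOC][16-37 FREE]
free(c): c = 8 -> block [8-15 ALLOC]; mark free, coalesce with adjacent free neighbors -> [0-7 ALLOC][8-37 FREE]

Answer: [0-7 ALLOC][8-37 FREE]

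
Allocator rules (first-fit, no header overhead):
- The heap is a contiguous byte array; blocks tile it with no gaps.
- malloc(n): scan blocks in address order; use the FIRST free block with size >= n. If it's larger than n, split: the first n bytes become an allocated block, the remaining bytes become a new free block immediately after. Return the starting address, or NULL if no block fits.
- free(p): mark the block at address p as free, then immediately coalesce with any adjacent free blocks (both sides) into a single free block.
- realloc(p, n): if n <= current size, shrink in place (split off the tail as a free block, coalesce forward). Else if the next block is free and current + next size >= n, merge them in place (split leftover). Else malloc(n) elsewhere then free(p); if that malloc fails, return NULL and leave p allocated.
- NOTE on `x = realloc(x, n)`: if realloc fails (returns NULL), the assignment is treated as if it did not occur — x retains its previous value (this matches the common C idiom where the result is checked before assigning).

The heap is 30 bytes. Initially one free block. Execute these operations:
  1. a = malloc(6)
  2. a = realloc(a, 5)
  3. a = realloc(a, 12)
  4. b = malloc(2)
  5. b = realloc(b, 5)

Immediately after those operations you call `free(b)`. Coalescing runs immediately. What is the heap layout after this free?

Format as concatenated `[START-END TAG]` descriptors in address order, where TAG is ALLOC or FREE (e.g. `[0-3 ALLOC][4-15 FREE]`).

Op 1: a = malloc(6) -> a = 0; heap: [0-5 ALLOC][6-29 FREE]
Op 2: a = realloc(a, 5) -> a = 0; heap: [0-4 ALLOC][5-29 FREE]
Op 3: a = realloc(a, 12) -> a = 0; heap: [0-11 ALLOC][12-29 FREE]
Op 4: b = malloc(2) -> b = 12; heap: [0-11 ALLOC][12-13 ALLOC][14-29 FREE]
Op 5: b = realloc(b, 5) -> b = 12; heap: [0-11 ALLOC][12-16 ALLOC][17-29 FREE]
free(b): b = 12 -> block [12-16 ALLOC]; mark free, coalesce with adjacent free neighbors -> [0-11 ALLOC][12-29 FREE]

Answer: [0-11 ALLOC][12-29 FREE]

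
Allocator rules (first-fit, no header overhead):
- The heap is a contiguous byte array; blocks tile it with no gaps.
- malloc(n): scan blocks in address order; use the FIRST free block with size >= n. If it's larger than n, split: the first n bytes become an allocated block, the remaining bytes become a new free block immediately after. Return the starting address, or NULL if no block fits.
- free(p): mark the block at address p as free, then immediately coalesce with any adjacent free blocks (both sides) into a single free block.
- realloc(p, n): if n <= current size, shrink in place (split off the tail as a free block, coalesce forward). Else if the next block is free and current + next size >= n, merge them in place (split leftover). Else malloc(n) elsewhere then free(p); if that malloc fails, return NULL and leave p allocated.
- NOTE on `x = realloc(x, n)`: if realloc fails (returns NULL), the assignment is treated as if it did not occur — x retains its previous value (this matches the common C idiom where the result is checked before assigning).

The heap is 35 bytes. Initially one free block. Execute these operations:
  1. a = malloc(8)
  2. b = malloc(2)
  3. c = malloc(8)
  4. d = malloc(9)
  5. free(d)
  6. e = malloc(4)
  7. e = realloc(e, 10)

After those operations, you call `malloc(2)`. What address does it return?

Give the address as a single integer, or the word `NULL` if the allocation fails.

Answer: 28

Derivation:
Op 1: a = malloc(8) -> a = 0; heap: [0-7 ALLOC][8-34 FREE]
Op 2: b = malloc(2) -> b = 8; heap: [0-7 ALLOC][8-9 ALLOC][10-34 FREE]
Op 3: c = malloc(8) -> c = 10; heap: [0-7 ALLOC][8-9 ALLOC][10-17 ALLOC][18-34 FREE]
Op 4: d = malloc(9) -> d = 18; heap: [0-7 ALLOC][8-9 ALLOC][10-17 ALLOC][18-26 ALLOC][27-34 FREE]
Op 5: free(d) -> (freed d); heap: [0-7 ALLOC][8-9 ALLOC][10-17 ALLOC][18-34 FREE]
Op 6: e = malloc(4) -> e = 18; heap: [0-7 ALLOC][8-9 ALLOC][10-17 ALLOC][18-21 ALLOC][22-34 FREE]
Op 7: e = realloc(e, 10) -> e = 18; heap: [0-7 ALLOC][8-9 ALLOC][10-17 ALLOC][18-27 ALLOC][28-34 FREE]
malloc(2): first-fit scan over [0-7 ALLOC][8-9 ALLOC][10-17 ALLOC][18-27 ALLOC][28-34 FREE] -> 28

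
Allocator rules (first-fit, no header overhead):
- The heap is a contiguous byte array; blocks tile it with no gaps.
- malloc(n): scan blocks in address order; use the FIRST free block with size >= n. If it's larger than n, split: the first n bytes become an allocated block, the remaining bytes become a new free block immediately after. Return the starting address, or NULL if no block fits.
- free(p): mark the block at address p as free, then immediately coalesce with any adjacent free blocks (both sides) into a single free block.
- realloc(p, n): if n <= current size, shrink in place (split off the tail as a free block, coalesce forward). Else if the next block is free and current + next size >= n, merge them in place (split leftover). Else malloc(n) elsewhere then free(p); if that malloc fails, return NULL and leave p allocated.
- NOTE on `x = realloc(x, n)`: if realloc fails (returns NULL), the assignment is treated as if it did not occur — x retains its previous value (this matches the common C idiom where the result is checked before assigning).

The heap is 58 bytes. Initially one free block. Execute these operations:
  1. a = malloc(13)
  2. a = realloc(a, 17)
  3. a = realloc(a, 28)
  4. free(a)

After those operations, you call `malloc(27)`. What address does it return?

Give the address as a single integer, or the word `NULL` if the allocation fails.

Op 1: a = malloc(13) -> a = 0; heap: [0-12 ALLOC][13-57 FREE]
Op 2: a = realloc(a, 17) -> a = 0; heap: [0-16 ALLOC][17-57 FREE]
Op 3: a = realloc(a, 28) -> a = 0; heap: [0-27 ALLOC][28-57 FREE]
Op 4: free(a) -> (freed a); heap: [0-57 FREE]
malloc(27): first-fit scan over [0-57 FREE] -> 0

Answer: 0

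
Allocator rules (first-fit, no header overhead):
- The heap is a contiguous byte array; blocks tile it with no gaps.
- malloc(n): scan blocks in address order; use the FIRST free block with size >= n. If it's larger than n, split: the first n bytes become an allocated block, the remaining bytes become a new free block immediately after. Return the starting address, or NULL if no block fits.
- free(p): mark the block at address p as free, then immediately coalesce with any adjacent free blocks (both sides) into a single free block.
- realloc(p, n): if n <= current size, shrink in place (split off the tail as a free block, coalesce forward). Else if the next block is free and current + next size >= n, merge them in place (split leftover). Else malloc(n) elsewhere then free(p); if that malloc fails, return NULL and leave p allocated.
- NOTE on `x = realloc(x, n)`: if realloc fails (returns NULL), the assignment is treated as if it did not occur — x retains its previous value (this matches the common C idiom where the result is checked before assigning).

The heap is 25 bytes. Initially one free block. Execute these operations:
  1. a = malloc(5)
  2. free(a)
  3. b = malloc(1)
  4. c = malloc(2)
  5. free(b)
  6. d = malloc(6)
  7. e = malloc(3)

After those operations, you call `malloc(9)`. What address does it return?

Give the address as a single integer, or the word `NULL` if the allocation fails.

Op 1: a = malloc(5) -> a = 0; heap: [0-4 ALLOC][5-24 FREE]
Op 2: free(a) -> (freed a); heap: [0-24 FREE]
Op 3: b = malloc(1) -> b = 0; heap: [0-0 ALLOC][1-24 FREE]
Op 4: c = malloc(2) -> c = 1; heap: [0-0 ALLOC][1-2 ALLOC][3-24 FREE]
Op 5: free(b) -> (freed b); heap: [0-0 FREE][1-2 ALLOC][3-24 FREE]
Op 6: d = malloc(6) -> d = 3; heap: [0-0 FREE][1-2 ALLOC][3-8 ALLOC][9-24 FREE]
Op 7: e = malloc(3) -> e = 9; heap: [0-0 FREE][1-2 ALLOC][3-8 ALLOC][9-11 ALLOC][12-24 FREE]
malloc(9): first-fit scan over [0-0 FREE][1-2 ALLOC][3-8 ALLOC][9-11 ALLOC][12-24 FREE] -> 12

Answer: 12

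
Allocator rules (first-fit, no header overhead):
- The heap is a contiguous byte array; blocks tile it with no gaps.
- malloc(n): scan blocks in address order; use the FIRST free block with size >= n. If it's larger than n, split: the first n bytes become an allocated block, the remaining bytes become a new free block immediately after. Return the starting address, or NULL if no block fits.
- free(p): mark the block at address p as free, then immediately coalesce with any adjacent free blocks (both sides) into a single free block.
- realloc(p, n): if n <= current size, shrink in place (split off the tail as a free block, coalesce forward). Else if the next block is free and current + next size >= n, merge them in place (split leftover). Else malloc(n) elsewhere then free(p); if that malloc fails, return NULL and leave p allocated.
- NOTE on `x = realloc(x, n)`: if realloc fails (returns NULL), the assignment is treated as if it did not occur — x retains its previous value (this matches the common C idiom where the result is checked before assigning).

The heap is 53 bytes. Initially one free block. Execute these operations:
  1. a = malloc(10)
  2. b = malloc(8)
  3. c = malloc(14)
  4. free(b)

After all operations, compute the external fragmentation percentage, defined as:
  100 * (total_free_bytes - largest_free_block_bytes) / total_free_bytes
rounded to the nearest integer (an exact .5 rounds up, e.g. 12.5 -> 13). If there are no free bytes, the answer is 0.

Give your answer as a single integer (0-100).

Op 1: a = malloc(10) -> a = 0; heap: [0-9 ALLOC][10-52 FREE]
Op 2: b = malloc(8) -> b = 10; heap: [0-9 ALLOC][10-17 ALLOC][18-52 FREE]
Op 3: c = malloc(14) -> c = 18; heap: [0-9 ALLOC][10-17 ALLOC][18-31 ALLOC][32-52 FREE]
Op 4: free(b) -> (freed b); heap: [0-9 ALLOC][10-17 FREE][18-31 ALLOC][32-52 FREE]
Free blocks: [8 21] total_free=29 largest=21 -> 100*(29-21)/29 = 800/29 ≈ 27.586 -> rounds to 28

Answer: 28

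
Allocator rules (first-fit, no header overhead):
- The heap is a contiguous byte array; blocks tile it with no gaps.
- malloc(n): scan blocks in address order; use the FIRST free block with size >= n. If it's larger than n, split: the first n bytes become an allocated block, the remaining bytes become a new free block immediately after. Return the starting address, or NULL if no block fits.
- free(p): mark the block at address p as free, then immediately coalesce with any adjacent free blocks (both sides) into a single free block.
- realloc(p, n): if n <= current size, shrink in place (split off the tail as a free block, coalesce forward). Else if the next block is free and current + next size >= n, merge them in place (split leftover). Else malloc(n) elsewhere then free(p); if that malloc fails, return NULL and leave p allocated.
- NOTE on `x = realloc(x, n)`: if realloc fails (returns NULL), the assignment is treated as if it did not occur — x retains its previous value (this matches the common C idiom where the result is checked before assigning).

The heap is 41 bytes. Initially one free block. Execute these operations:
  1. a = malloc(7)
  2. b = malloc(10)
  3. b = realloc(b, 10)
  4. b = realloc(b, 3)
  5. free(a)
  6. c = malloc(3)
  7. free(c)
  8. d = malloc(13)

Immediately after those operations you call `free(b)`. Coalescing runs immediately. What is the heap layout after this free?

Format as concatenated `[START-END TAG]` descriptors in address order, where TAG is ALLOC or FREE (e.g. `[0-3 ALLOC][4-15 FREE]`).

Op 1: a = malloc(7) -> a = 0; heap: [0-6 ALLOC][7-40 FREE]
Op 2: b = malloc(10) -> b = 7; heap: [0-6 ALLOC][7-16 ALLOC][17-40 FREE]
Op 3: b = realloc(b, 10) -> b = 7; heap: [0-6 ALLOC][7-16 ALLOC][17-40 FREE]
Op 4: b = realloc(b, 3) -> b = 7; heap: [0-6 ALLOC][7-9 ALLOC][10-40 FREE]
Op 5: free(a) -> (freed a); heap: [0-6 FREE][7-9 ALLOC][10-40 FREE]
Op 6: c = malloc(3) -> c = 0; heap: [0-2 ALLOC][3-6 FREE][7-9 ALLOC][10-40 FREE]
Op 7: free(c) -> (freed c); heap: [0-6 FREE][7-9 ALLOC][10-40 FREE]
Op 8: d = malloc(13) -> d = 10; heap: [0-6 FREE][7-9 ALLOC][10-22 ALLOC][23-40 FREE]
free(b): b = 7 -> block [7-9 ALLOC]; mark free, coalesce with adjacent free neighbors -> [0-9 FREE][10-22 ALLOC][23-40 FREE]

Answer: [0-9 FREE][10-22 ALLOC][23-40 FREE]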